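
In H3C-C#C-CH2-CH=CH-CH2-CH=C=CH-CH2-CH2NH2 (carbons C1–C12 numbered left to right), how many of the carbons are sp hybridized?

3

C1: sp3
C2: sp ✓
C3: sp ✓
C4: sp3
C5: sp2
C6: sp2
C7: sp3
C8: sp2
C9: sp ✓
C10: sp2
C11: sp3
C12: sp3
C2, C3, C9 → 3 sp carbons.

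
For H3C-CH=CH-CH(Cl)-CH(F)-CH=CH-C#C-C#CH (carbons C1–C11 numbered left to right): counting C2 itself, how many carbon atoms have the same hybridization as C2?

4

C2 is sp2 (one π bond).
C1: sp3
C2: sp2 ✓
C3: sp2 ✓
C4: sp3
C5: sp3
C6: sp2 ✓
C7: sp2 ✓
C8: sp
C9: sp
C10: sp
C11: sp
4 carbons are sp2.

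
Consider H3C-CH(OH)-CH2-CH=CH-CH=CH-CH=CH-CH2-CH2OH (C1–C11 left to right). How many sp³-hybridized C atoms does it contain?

C1: sp3 ✓
C2: sp3 ✓
C3: sp3 ✓
C4: sp2
C5: sp2
C6: sp2
C7: sp2
C8: sp2
C9: sp2
C10: sp3 ✓
C11: sp3 ✓
C1, C2, C3, C10, C11 → 5 sp3 carbons.

5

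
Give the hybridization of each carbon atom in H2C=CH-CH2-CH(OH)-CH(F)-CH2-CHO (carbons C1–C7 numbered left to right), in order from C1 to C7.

C1 is sp2: 3 σ bonds, plus one π bond, 3 electron-density regions.
C2: 3 σ bonds, plus one π bond; 3 regions of electron density → sp2.
C3: 4 σ bonds; 4 regions of electron density → sp3.
C4 — 4 σ bonds. Steric number 4, so sp3.
C5: 4 σ bonds — 4 electron domains, sp3.
C6 has 4 σ bonds: steric number 4 → sp3.
C7 — 3 σ bonds, plus one π bond. Steric number 3, so sp2.

C1 sp2, C2 sp2, C3 sp3, C4 sp3, C5 sp3, C6 sp3, C7 sp2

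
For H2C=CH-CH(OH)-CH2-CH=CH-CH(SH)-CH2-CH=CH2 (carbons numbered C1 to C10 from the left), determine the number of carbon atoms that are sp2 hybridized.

C1: sp2 ✓
C2: sp2 ✓
C3: sp3
C4: sp3
C5: sp2 ✓
C6: sp2 ✓
C7: sp3
C8: sp3
C9: sp2 ✓
C10: sp2 ✓
C1, C2, C5, C6, C9, C10 → 6 sp2 carbons.

6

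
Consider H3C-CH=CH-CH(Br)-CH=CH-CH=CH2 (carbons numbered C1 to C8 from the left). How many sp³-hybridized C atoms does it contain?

C1: sp3 ✓
C2: sp2
C3: sp2
C4: sp3 ✓
C5: sp2
C6: sp2
C7: sp2
C8: sp2
C1, C4 → 2 sp3 carbons.

2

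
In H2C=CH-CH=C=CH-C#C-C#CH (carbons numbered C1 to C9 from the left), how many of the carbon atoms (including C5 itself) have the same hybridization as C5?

C5 is sp2 (one π bond).
C1: sp2 ✓
C2: sp2 ✓
C3: sp2 ✓
C4: sp
C5: sp2 ✓
C6: sp
C7: sp
C8: sp
C9: sp
4 carbons are sp2.

4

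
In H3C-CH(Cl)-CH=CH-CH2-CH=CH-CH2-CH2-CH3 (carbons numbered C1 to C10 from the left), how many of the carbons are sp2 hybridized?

C1: sp3
C2: sp3
C3: sp2 ✓
C4: sp2 ✓
C5: sp3
C6: sp2 ✓
C7: sp2 ✓
C8: sp3
C9: sp3
C10: sp3
C3, C4, C6, C7 → 4 sp2 carbons.

4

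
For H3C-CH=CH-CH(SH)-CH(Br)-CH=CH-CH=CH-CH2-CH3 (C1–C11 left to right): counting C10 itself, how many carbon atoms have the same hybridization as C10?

C10 is sp3 (only σ bonds).
C1: sp3 ✓
C2: sp2
C3: sp2
C4: sp3 ✓
C5: sp3 ✓
C6: sp2
C7: sp2
C8: sp2
C9: sp2
C10: sp3 ✓
C11: sp3 ✓
5 carbons are sp3.

5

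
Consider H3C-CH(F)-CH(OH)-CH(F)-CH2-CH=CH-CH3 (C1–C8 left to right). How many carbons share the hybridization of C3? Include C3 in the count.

6

C3 is sp3 (only σ bonds).
C1: sp3 ✓
C2: sp3 ✓
C3: sp3 ✓
C4: sp3 ✓
C5: sp3 ✓
C6: sp2
C7: sp2
C8: sp3 ✓
6 carbons are sp3.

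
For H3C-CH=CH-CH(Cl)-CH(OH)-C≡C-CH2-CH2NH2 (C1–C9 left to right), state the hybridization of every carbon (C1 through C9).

C1 — 4 σ bonds. Steric number 4, so sp3.
C2: 3 σ bonds, plus one π bond; 3 regions of electron density → sp2.
C3: 3 σ bonds, plus one π bond — 3 electron domains, sp2.
C4: 4 σ bonds — 4 electron domains, sp3.
C5 carries 4 σ bonds, giving a steric number of 4, so it is sp3.
C6 (2 σ bonds, plus two π bonds) has steric number 2: sp.
C7: 2 σ bonds, plus two π bonds — 2 electron domains, sp.
C8 (4 σ bonds) has steric number 4: sp3.
C9 has 4 σ bonds: steric number 4 → sp3.

C1 sp3, C2 sp2, C3 sp2, C4 sp3, C5 sp3, C6 sp, C7 sp, C8 sp3, C9 sp3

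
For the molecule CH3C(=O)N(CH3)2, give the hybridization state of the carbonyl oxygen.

The carbonyl oxygen: 1 σ bond and 2 lone pairs, plus one π bond — 3 electron domains, sp2.

sp²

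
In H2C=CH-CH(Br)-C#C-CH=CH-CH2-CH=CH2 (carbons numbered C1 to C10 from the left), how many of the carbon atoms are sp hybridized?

C1: sp2
C2: sp2
C3: sp3
C4: sp ✓
C5: sp ✓
C6: sp2
C7: sp2
C8: sp3
C9: sp2
C10: sp2
C4, C5 → 2 sp carbons.

2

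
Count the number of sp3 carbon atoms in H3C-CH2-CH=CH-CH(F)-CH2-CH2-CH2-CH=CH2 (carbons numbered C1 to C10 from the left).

6

C1: sp3 ✓
C2: sp3 ✓
C3: sp2
C4: sp2
C5: sp3 ✓
C6: sp3 ✓
C7: sp3 ✓
C8: sp3 ✓
C9: sp2
C10: sp2
C1, C2, C5, C6, C7, C8 → 6 sp3 carbons.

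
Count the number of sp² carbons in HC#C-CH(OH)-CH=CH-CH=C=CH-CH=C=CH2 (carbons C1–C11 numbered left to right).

6

C1: sp
C2: sp
C3: sp3
C4: sp2 ✓
C5: sp2 ✓
C6: sp2 ✓
C7: sp
C8: sp2 ✓
C9: sp2 ✓
C10: sp
C11: sp2 ✓
C4, C5, C6, C8, C9, C11 → 6 sp2 carbons.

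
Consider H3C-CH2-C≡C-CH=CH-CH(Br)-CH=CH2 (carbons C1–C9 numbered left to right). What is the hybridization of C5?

C5 is sp2: 3 σ bonds, plus one π bond, 3 electron-density regions.

sp2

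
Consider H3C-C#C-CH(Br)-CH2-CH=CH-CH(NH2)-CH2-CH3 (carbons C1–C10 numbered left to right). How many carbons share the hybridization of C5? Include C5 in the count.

C5 is sp3 (only σ bonds).
C1: sp3 ✓
C2: sp
C3: sp
C4: sp3 ✓
C5: sp3 ✓
C6: sp2
C7: sp2
C8: sp3 ✓
C9: sp3 ✓
C10: sp3 ✓
6 carbons are sp3.

6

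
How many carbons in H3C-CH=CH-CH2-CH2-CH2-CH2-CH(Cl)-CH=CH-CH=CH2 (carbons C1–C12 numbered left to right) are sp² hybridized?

C1: sp3
C2: sp2 ✓
C3: sp2 ✓
C4: sp3
C5: sp3
C6: sp3
C7: sp3
C8: sp3
C9: sp2 ✓
C10: sp2 ✓
C11: sp2 ✓
C12: sp2 ✓
C2, C3, C9, C10, C11, C12 → 6 sp2 carbons.

6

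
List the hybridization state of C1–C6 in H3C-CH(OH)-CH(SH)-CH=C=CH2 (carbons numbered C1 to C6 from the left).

C1 sp3, C2 sp3, C3 sp3, C4 sp2, C5 sp, C6 sp2

C1 — 4 σ bonds. Steric number 4, so sp3.
C2: 4 σ bonds; 4 regions of electron density → sp3.
C3: 4 σ bonds — 4 electron domains, sp3.
C4: 3 σ bonds, plus one π bond — 3 electron domains, sp2.
C5: 2 σ bonds, plus two π bonds; 2 regions of electron density → sp.
C6 is sp2: 3 σ bonds, plus one π bond, 3 electron-density regions.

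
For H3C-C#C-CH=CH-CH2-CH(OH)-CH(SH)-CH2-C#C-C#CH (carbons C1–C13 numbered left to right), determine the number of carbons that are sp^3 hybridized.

5

C1: sp3 ✓
C2: sp
C3: sp
C4: sp2
C5: sp2
C6: sp3 ✓
C7: sp3 ✓
C8: sp3 ✓
C9: sp3 ✓
C10: sp
C11: sp
C12: sp
C13: sp
C1, C6, C7, C8, C9 → 5 sp3 carbons.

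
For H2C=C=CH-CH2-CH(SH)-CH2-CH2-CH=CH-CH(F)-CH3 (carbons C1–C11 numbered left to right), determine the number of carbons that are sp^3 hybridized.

6

C1: sp2
C2: sp
C3: sp2
C4: sp3 ✓
C5: sp3 ✓
C6: sp3 ✓
C7: sp3 ✓
C8: sp2
C9: sp2
C10: sp3 ✓
C11: sp3 ✓
C4, C5, C6, C7, C10, C11 → 6 sp3 carbons.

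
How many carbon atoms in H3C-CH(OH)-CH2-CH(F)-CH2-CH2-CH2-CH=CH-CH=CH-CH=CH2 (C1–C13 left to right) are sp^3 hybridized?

C1: sp3 ✓
C2: sp3 ✓
C3: sp3 ✓
C4: sp3 ✓
C5: sp3 ✓
C6: sp3 ✓
C7: sp3 ✓
C8: sp2
C9: sp2
C10: sp2
C11: sp2
C12: sp2
C13: sp2
C1, C2, C3, C4, C5, C6, C7 → 7 sp3 carbons.

7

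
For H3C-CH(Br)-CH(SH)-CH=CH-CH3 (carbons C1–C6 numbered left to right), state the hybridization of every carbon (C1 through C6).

C1 sp3, C2 sp3, C3 sp3, C4 sp2, C5 sp2, C6 sp3

C1: 4 σ bonds — 4 electron domains, sp3.
C2 (4 σ bonds) has steric number 4: sp3.
C3 (4 σ bonds) has steric number 4: sp3.
C4: 3 σ bonds, plus one π bond; 3 regions of electron density → sp2.
C5 is sp2: 3 σ bonds, plus one π bond, 3 electron-density regions.
C6: 4 σ bonds; 4 regions of electron density → sp3.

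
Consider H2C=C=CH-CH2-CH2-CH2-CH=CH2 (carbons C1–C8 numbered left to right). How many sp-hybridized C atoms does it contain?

C1: sp2
C2: sp ✓
C3: sp2
C4: sp3
C5: sp3
C6: sp3
C7: sp2
C8: sp2
C2 → 1 sp carbon.

1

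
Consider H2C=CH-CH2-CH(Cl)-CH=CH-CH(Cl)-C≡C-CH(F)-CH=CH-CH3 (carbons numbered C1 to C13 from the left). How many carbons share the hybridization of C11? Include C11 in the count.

6

C11 is sp2 (one π bond).
C1: sp2 ✓
C2: sp2 ✓
C3: sp3
C4: sp3
C5: sp2 ✓
C6: sp2 ✓
C7: sp3
C8: sp
C9: sp
C10: sp3
C11: sp2 ✓
C12: sp2 ✓
C13: sp3
6 carbons are sp2.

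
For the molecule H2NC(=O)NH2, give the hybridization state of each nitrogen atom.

sp^2

Both N lone pairs are conjugated with the C=O; planar sp2.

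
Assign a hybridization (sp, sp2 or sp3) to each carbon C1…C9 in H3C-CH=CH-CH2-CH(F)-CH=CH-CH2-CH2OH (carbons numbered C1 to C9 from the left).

C1 sp3, C2 sp2, C3 sp2, C4 sp3, C5 sp3, C6 sp2, C7 sp2, C8 sp3, C9 sp3

C1 is sp3: 4 σ bonds, 4 electron-density regions.
C2: 3 σ bonds, plus one π bond — 3 electron domains, sp2.
C3: 3 σ bonds, plus one π bond; 3 regions of electron density → sp2.
C4: 4 σ bonds; 4 regions of electron density → sp3.
C5 carries 4 σ bonds, giving a steric number of 4, so it is sp3.
C6: 3 σ bonds, plus one π bond; 3 regions of electron density → sp2.
C7 — 3 σ bonds, plus one π bond. Steric number 3, so sp2.
C8 — 4 σ bonds. Steric number 4, so sp3.
C9 (4 σ bonds) has steric number 4: sp3.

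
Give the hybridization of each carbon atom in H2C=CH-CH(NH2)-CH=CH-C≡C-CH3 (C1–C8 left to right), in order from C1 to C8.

C1 sp2, C2 sp2, C3 sp3, C4 sp2, C5 sp2, C6 sp, C7 sp, C8 sp3

C1: 3 σ bonds, plus one π bond — 3 electron domains, sp2.
C2 has 3 σ bonds, plus one π bond: steric number 3 → sp2.
C3 carries 4 σ bonds, giving a steric number of 4, so it is sp3.
C4 is sp2: 3 σ bonds, plus one π bond, 3 electron-density regions.
C5 (3 σ bonds, plus one π bond) has steric number 3: sp2.
C6 (2 σ bonds, plus two π bonds) has steric number 2: sp.
C7 carries 2 σ bonds, plus two π bonds, giving a steric number of 2, so it is sp.
C8: 4 σ bonds — 4 electron domains, sp3.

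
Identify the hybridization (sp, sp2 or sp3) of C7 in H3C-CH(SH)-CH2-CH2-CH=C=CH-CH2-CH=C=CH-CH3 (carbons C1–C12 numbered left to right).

sp^2

C7: 3 σ bonds, plus one π bond; 3 regions of electron density → sp2.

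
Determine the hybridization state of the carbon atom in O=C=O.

Two σ bonds, two π bonds → steric number 2 → sp.

sp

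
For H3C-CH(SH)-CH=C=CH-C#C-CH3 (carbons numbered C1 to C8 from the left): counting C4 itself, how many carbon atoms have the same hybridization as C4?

C4 is sp (two π bonds).
C1: sp3
C2: sp3
C3: sp2
C4: sp ✓
C5: sp2
C6: sp ✓
C7: sp ✓
C8: sp3
3 carbons are sp.

3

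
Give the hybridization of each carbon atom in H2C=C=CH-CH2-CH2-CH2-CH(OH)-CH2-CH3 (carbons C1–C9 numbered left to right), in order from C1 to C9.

C1 sp2, C2 sp, C3 sp2, C4 sp3, C5 sp3, C6 sp3, C7 sp3, C8 sp3, C9 sp3

C1: 3 σ bonds, plus one π bond — 3 electron domains, sp2.
C2 — 2 σ bonds, plus two π bonds. Steric number 2, so sp.
C3 is sp2: 3 σ bonds, plus one π bond, 3 electron-density regions.
C4 — 4 σ bonds. Steric number 4, so sp3.
C5 — 4 σ bonds. Steric number 4, so sp3.
C6 (4 σ bonds) has steric number 4: sp3.
C7 (4 σ bonds) has steric number 4: sp3.
C8 is sp3: 4 σ bonds, 4 electron-density regions.
C9: 4 σ bonds — 4 electron domains, sp3.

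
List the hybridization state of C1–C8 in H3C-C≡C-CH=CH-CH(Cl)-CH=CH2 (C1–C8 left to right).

C1 sp3, C2 sp, C3 sp, C4 sp2, C5 sp2, C6 sp3, C7 sp2, C8 sp2

C1 — 4 σ bonds. Steric number 4, so sp3.
C2 is sp: 2 σ bonds, plus two π bonds, 2 electron-density regions.
C3 (2 σ bonds, plus two π bonds) has steric number 2: sp.
C4 is sp2: 3 σ bonds, plus one π bond, 3 electron-density regions.
C5: 3 σ bonds, plus one π bond; 3 regions of electron density → sp2.
C6 — 4 σ bonds. Steric number 4, so sp3.
C7 carries 3 σ bonds, plus one π bond, giving a steric number of 3, so it is sp2.
C8: 3 σ bonds, plus one π bond — 3 electron domains, sp2.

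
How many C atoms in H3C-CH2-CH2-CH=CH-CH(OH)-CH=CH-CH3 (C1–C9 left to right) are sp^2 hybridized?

C1: sp3
C2: sp3
C3: sp3
C4: sp2 ✓
C5: sp2 ✓
C6: sp3
C7: sp2 ✓
C8: sp2 ✓
C9: sp3
C4, C5, C7, C8 → 4 sp2 carbons.

4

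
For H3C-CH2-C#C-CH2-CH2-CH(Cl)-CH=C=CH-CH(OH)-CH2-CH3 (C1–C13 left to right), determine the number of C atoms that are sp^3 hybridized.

C1: sp3 ✓
C2: sp3 ✓
C3: sp
C4: sp
C5: sp3 ✓
C6: sp3 ✓
C7: sp3 ✓
C8: sp2
C9: sp
C10: sp2
C11: sp3 ✓
C12: sp3 ✓
C13: sp3 ✓
C1, C2, C5, C6, C7, C11, C12, C13 → 8 sp3 carbons.

8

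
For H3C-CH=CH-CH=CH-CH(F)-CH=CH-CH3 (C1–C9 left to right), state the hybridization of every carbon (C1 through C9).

C1 is sp3: 4 σ bonds, 4 electron-density regions.
C2 carries 3 σ bonds, plus one π bond, giving a steric number of 3, so it is sp2.
C3: 3 σ bonds, plus one π bond; 3 regions of electron density → sp2.
C4 (3 σ bonds, plus one π bond) has steric number 3: sp2.
C5: 3 σ bonds, plus one π bond — 3 electron domains, sp2.
C6: 4 σ bonds; 4 regions of electron density → sp3.
C7 is sp2: 3 σ bonds, plus one π bond, 3 electron-density regions.
C8 (3 σ bonds, plus one π bond) has steric number 3: sp2.
C9 has 4 σ bonds: steric number 4 → sp3.

C1 sp3, C2 sp2, C3 sp2, C4 sp2, C5 sp2, C6 sp3, C7 sp2, C8 sp2, C9 sp3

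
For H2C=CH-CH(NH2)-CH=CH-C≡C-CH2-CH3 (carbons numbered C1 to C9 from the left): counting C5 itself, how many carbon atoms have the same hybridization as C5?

4

C5 is sp2 (one π bond).
C1: sp2 ✓
C2: sp2 ✓
C3: sp3
C4: sp2 ✓
C5: sp2 ✓
C6: sp
C7: sp
C8: sp3
C9: sp3
4 carbons are sp2.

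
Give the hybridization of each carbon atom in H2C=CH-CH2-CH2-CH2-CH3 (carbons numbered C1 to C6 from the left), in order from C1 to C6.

C1 sp2, C2 sp2, C3 sp3, C4 sp3, C5 sp3, C6 sp3

C1 (3 σ bonds, plus one π bond) has steric number 3: sp2.
C2 is sp2: 3 σ bonds, plus one π bond, 3 electron-density regions.
C3 is sp3: 4 σ bonds, 4 electron-density regions.
C4 — 4 σ bonds. Steric number 4, so sp3.
C5 is sp3: 4 σ bonds, 4 electron-density regions.
C6: 4 σ bonds — 4 electron domains, sp3.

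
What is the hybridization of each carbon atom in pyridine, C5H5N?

sp²

Each carbon atom: 3 σ bonds, plus one π bond — 3 electron domains, sp2.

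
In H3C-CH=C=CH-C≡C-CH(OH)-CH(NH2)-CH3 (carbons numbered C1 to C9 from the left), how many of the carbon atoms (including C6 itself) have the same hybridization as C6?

3

C6 is sp (two π bonds).
C1: sp3
C2: sp2
C3: sp ✓
C4: sp2
C5: sp ✓
C6: sp ✓
C7: sp3
C8: sp3
C9: sp3
3 carbons are sp.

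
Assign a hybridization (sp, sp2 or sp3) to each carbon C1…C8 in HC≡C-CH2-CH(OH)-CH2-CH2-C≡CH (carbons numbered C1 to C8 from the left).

C1 — 2 σ bonds, plus two π bonds. Steric number 2, so sp.
C2: 2 σ bonds, plus two π bonds — 2 electron domains, sp.
C3 — 4 σ bonds. Steric number 4, so sp3.
C4 carries 4 σ bonds, giving a steric number of 4, so it is sp3.
C5 has 4 σ bonds: steric number 4 → sp3.
C6 (4 σ bonds) has steric number 4: sp3.
C7 carries 2 σ bonds, plus two π bonds, giving a steric number of 2, so it is sp.
C8: 2 σ bonds, plus two π bonds — 2 electron domains, sp.

C1 sp, C2 sp, C3 sp3, C4 sp3, C5 sp3, C6 sp3, C7 sp, C8 sp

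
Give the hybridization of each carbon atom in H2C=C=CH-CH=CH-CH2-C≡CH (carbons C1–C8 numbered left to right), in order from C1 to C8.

C1 sp2, C2 sp, C3 sp2, C4 sp2, C5 sp2, C6 sp3, C7 sp, C8 sp

C1 carries 3 σ bonds, plus one π bond, giving a steric number of 3, so it is sp2.
C2 — 2 σ bonds, plus two π bonds. Steric number 2, so sp.
C3 (3 σ bonds, plus one π bond) has steric number 3: sp2.
C4 — 3 σ bonds, plus one π bond. Steric number 3, so sp2.
C5 (3 σ bonds, plus one π bond) has steric number 3: sp2.
C6 carries 4 σ bonds, giving a steric number of 4, so it is sp3.
C7 (2 σ bonds, plus two π bonds) has steric number 2: sp.
C8: 2 σ bonds, plus two π bonds — 2 electron domains, sp.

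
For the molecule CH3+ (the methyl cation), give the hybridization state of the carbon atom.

Three σ bonds to H, empty p orbital → sp2, trigonal planar.

sp^2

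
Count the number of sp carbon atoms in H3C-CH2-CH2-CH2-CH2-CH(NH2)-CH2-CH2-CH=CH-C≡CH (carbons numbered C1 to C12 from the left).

C1: sp3
C2: sp3
C3: sp3
C4: sp3
C5: sp3
C6: sp3
C7: sp3
C8: sp3
C9: sp2
C10: sp2
C11: sp ✓
C12: sp ✓
C11, C12 → 2 sp carbons.

2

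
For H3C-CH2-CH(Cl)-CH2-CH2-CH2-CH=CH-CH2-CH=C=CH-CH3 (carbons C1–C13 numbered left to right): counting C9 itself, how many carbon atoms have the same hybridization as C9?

8

C9 is sp3 (only σ bonds).
C1: sp3 ✓
C2: sp3 ✓
C3: sp3 ✓
C4: sp3 ✓
C5: sp3 ✓
C6: sp3 ✓
C7: sp2
C8: sp2
C9: sp3 ✓
C10: sp2
C11: sp
C12: sp2
C13: sp3 ✓
8 carbons are sp3.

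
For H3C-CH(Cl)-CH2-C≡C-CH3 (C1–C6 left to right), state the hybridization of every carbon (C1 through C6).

C1 sp3, C2 sp3, C3 sp3, C4 sp, C5 sp, C6 sp3

C1 carries 4 σ bonds, giving a steric number of 4, so it is sp3.
C2 — 4 σ bonds. Steric number 4, so sp3.
C3 has 4 σ bonds: steric number 4 → sp3.
C4 has 2 σ bonds, plus two π bonds: steric number 2 → sp.
C5 is sp: 2 σ bonds, plus two π bonds, 2 electron-density regions.
C6 has 4 σ bonds: steric number 4 → sp3.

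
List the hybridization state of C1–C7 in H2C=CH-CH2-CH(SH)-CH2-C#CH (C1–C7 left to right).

C1 has 3 σ bonds, plus one π bond: steric number 3 → sp2.
C2 is sp2: 3 σ bonds, plus one π bond, 3 electron-density regions.
C3: 4 σ bonds; 4 regions of electron density → sp3.
C4 — 4 σ bonds. Steric number 4, so sp3.
C5 is sp3: 4 σ bonds, 4 electron-density regions.
C6 carries 2 σ bonds, plus two π bonds, giving a steric number of 2, so it is sp.
C7: 2 σ bonds, plus two π bonds — 2 electron domains, sp.

C1 sp2, C2 sp2, C3 sp3, C4 sp3, C5 sp3, C6 sp, C7 sp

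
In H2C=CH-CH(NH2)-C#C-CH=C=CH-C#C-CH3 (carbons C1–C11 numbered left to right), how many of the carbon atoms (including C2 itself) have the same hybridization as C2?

C2 is sp2 (one π bond).
C1: sp2 ✓
C2: sp2 ✓
C3: sp3
C4: sp
C5: sp
C6: sp2 ✓
C7: sp
C8: sp2 ✓
C9: sp
C10: sp
C11: sp3
4 carbons are sp2.

4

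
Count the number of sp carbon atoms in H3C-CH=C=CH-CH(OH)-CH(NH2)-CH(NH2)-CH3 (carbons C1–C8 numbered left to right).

1

C1: sp3
C2: sp2
C3: sp ✓
C4: sp2
C5: sp3
C6: sp3
C7: sp3
C8: sp3
C3 → 1 sp carbon.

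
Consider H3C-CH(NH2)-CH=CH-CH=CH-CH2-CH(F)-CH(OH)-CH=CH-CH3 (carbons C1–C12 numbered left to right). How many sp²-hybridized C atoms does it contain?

C1: sp3
C2: sp3
C3: sp2 ✓
C4: sp2 ✓
C5: sp2 ✓
C6: sp2 ✓
C7: sp3
C8: sp3
C9: sp3
C10: sp2 ✓
C11: sp2 ✓
C12: sp3
C3, C4, C5, C6, C10, C11 → 6 sp2 carbons.

6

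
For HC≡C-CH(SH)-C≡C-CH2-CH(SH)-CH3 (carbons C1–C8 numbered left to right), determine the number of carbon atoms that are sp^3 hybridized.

C1: sp
C2: sp
C3: sp3 ✓
C4: sp
C5: sp
C6: sp3 ✓
C7: sp3 ✓
C8: sp3 ✓
C3, C6, C7, C8 → 4 sp3 carbons.

4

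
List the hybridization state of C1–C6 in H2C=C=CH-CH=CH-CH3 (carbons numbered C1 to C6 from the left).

C1 sp2, C2 sp, C3 sp2, C4 sp2, C5 sp2, C6 sp3

C1 — 3 σ bonds, plus one π bond. Steric number 3, so sp2.
C2: 2 σ bonds, plus two π bonds — 2 electron domains, sp.
C3 is sp2: 3 σ bonds, plus one π bond, 3 electron-density regions.
C4 — 3 σ bonds, plus one π bond. Steric number 3, so sp2.
C5: 3 σ bonds, plus one π bond; 3 regions of electron density → sp2.
C6 carries 4 σ bonds, giving a steric number of 4, so it is sp3.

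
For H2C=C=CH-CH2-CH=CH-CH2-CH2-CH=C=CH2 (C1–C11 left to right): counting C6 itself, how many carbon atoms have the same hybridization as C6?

C6 is sp2 (one π bond).
C1: sp2 ✓
C2: sp
C3: sp2 ✓
C4: sp3
C5: sp2 ✓
C6: sp2 ✓
C7: sp3
C8: sp3
C9: sp2 ✓
C10: sp
C11: sp2 ✓
6 carbons are sp2.

6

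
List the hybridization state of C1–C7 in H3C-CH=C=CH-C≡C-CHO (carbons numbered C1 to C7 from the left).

C1: 4 σ bonds — 4 electron domains, sp3.
C2 has 3 σ bonds, plus one π bond: steric number 3 → sp2.
C3: 2 σ bonds, plus two π bonds — 2 electron domains, sp.
C4 is sp2: 3 σ bonds, plus one π bond, 3 electron-density regions.
C5 has 2 σ bonds, plus two π bonds: steric number 2 → sp.
C6: 2 σ bonds, plus two π bonds; 2 regions of electron density → sp.
C7 is sp2: 3 σ bonds, plus one π bond, 3 electron-density regions.

C1 sp3, C2 sp2, C3 sp, C4 sp2, C5 sp, C6 sp, C7 sp2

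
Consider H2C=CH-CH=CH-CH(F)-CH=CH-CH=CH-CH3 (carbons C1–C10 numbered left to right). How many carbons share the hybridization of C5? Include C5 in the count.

2

C5 is sp3 (only σ bonds).
C1: sp2
C2: sp2
C3: sp2
C4: sp2
C5: sp3 ✓
C6: sp2
C7: sp2
C8: sp2
C9: sp2
C10: sp3 ✓
2 carbons are sp3.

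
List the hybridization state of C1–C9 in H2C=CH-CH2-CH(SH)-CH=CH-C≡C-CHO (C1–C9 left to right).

C1 sp2, C2 sp2, C3 sp3, C4 sp3, C5 sp2, C6 sp2, C7 sp, C8 sp, C9 sp2

C1 — 3 σ bonds, plus one π bond. Steric number 3, so sp2.
C2 is sp2: 3 σ bonds, plus one π bond, 3 electron-density regions.
C3 has 4 σ bonds: steric number 4 → sp3.
C4 (4 σ bonds) has steric number 4: sp3.
C5 — 3 σ bonds, plus one π bond. Steric number 3, so sp2.
C6: 3 σ bonds, plus one π bond — 3 electron domains, sp2.
C7 — 2 σ bonds, plus two π bonds. Steric number 2, so sp.
C8: 2 σ bonds, plus two π bonds — 2 electron domains, sp.
C9 carries 3 σ bonds, plus one π bond, giving a steric number of 3, so it is sp2.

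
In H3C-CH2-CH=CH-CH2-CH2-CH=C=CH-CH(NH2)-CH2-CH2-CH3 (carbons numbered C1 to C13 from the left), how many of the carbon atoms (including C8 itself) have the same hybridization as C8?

1

C8 is sp (two π bonds).
C1: sp3
C2: sp3
C3: sp2
C4: sp2
C5: sp3
C6: sp3
C7: sp2
C8: sp ✓
C9: sp2
C10: sp3
C11: sp3
C12: sp3
C13: sp3
1 carbon is sp.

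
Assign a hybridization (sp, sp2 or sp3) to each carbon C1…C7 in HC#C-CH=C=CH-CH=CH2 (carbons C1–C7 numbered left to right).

C1 (2 σ bonds, plus two π bonds) has steric number 2: sp.
C2 (2 σ bonds, plus two π bonds) has steric number 2: sp.
C3: 3 σ bonds, plus one π bond — 3 electron domains, sp2.
C4 is sp: 2 σ bonds, plus two π bonds, 2 electron-density regions.
C5 — 3 σ bonds, plus one π bond. Steric number 3, so sp2.
C6 (3 σ bonds, plus one π bond) has steric number 3: sp2.
C7: 3 σ bonds, plus one π bond — 3 electron domains, sp2.

C1 sp, C2 sp, C3 sp2, C4 sp, C5 sp2, C6 sp2, C7 sp2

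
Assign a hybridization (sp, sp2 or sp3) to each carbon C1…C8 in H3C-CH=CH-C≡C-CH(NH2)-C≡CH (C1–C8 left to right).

C1 (4 σ bonds) has steric number 4: sp3.
C2 (3 σ bonds, plus one π bond) has steric number 3: sp2.
C3 — 3 σ bonds, plus one π bond. Steric number 3, so sp2.
C4 — 2 σ bonds, plus two π bonds. Steric number 2, so sp.
C5 carries 2 σ bonds, plus two π bonds, giving a steric number of 2, so it is sp.
C6 — 4 σ bonds. Steric number 4, so sp3.
C7 is sp: 2 σ bonds, plus two π bonds, 2 electron-density regions.
C8: 2 σ bonds, plus two π bonds; 2 regions of electron density → sp.

C1 sp3, C2 sp2, C3 sp2, C4 sp, C5 sp, C6 sp3, C7 sp, C8 sp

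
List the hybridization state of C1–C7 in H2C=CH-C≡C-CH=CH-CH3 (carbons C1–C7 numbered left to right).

C1 has 3 σ bonds, plus one π bond: steric number 3 → sp2.
C2: 3 σ bonds, plus one π bond; 3 regions of electron density → sp2.
C3: 2 σ bonds, plus two π bonds — 2 electron domains, sp.
C4 is sp: 2 σ bonds, plus two π bonds, 2 electron-density regions.
C5: 3 σ bonds, plus one π bond — 3 electron domains, sp2.
C6: 3 σ bonds, plus one π bond; 3 regions of electron density → sp2.
C7: 4 σ bonds — 4 electron domains, sp3.

C1 sp2, C2 sp2, C3 sp, C4 sp, C5 sp2, C6 sp2, C7 sp3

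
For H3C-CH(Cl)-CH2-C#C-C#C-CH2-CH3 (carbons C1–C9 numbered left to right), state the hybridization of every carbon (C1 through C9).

C1: 4 σ bonds; 4 regions of electron density → sp3.
C2: 4 σ bonds — 4 electron domains, sp3.
C3: 4 σ bonds; 4 regions of electron density → sp3.
C4 — 2 σ bonds, plus two π bonds. Steric number 2, so sp.
C5 (2 σ bonds, plus two π bonds) has steric number 2: sp.
C6 — 2 σ bonds, plus two π bonds. Steric number 2, so sp.
C7: 2 σ bonds, plus two π bonds — 2 electron domains, sp.
C8 has 4 σ bonds: steric number 4 → sp3.
C9 has 4 σ bonds: steric number 4 → sp3.

C1 sp3, C2 sp3, C3 sp3, C4 sp, C5 sp, C6 sp, C7 sp, C8 sp3, C9 sp3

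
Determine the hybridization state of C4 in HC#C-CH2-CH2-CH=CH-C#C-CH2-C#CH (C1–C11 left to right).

C4 has 4 σ bonds: steric number 4 → sp3.

sp^3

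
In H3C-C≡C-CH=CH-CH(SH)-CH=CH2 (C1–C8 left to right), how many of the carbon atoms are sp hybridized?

C1: sp3
C2: sp ✓
C3: sp ✓
C4: sp2
C5: sp2
C6: sp3
C7: sp2
C8: sp2
C2, C3 → 2 sp carbons.

2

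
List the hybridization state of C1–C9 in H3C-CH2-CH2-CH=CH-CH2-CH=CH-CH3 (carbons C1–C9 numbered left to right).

C1 sp3, C2 sp3, C3 sp3, C4 sp2, C5 sp2, C6 sp3, C7 sp2, C8 sp2, C9 sp3

C1 has 4 σ bonds: steric number 4 → sp3.
C2 — 4 σ bonds. Steric number 4, so sp3.
C3 (4 σ bonds) has steric number 4: sp3.
C4 — 3 σ bonds, plus one π bond. Steric number 3, so sp2.
C5 carries 3 σ bonds, plus one π bond, giving a steric number of 3, so it is sp2.
C6 has 4 σ bonds: steric number 4 → sp3.
C7 — 3 σ bonds, plus one π bond. Steric number 3, so sp2.
C8 has 3 σ bonds, plus one π bond: steric number 3 → sp2.
C9 has 4 σ bonds: steric number 4 → sp3.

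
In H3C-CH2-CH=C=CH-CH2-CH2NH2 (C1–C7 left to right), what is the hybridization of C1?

C1 has 4 σ bonds: steric number 4 → sp3.

sp^3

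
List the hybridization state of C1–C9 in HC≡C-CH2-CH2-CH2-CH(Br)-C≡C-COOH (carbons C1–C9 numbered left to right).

C1 sp, C2 sp, C3 sp3, C4 sp3, C5 sp3, C6 sp3, C7 sp, C8 sp, C9 sp2

C1 has 2 σ bonds, plus two π bonds: steric number 2 → sp.
C2 has 2 σ bonds, plus two π bonds: steric number 2 → sp.
C3 has 4 σ bonds: steric number 4 → sp3.
C4: 4 σ bonds; 4 regions of electron density → sp3.
C5 carries 4 σ bonds, giving a steric number of 4, so it is sp3.
C6: 4 σ bonds — 4 electron domains, sp3.
C7: 2 σ bonds, plus two π bonds — 2 electron domains, sp.
C8: 2 σ bonds, plus two π bonds — 2 electron domains, sp.
C9: 3 σ bonds, plus one π bond — 3 electron domains, sp2.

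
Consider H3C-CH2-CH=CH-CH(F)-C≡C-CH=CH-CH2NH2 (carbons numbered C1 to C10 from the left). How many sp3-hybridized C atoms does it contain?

C1: sp3 ✓
C2: sp3 ✓
C3: sp2
C4: sp2
C5: sp3 ✓
C6: sp
C7: sp
C8: sp2
C9: sp2
C10: sp3 ✓
C1, C2, C5, C10 → 4 sp3 carbons.

4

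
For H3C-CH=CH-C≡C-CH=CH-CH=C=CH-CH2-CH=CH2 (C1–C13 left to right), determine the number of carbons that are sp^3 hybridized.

2

C1: sp3 ✓
C2: sp2
C3: sp2
C4: sp
C5: sp
C6: sp2
C7: sp2
C8: sp2
C9: sp
C10: sp2
C11: sp3 ✓
C12: sp2
C13: sp2
C1, C11 → 2 sp3 carbons.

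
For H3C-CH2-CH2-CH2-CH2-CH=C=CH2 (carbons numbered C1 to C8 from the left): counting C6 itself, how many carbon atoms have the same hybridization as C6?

C6 is sp2 (one π bond).
C1: sp3
C2: sp3
C3: sp3
C4: sp3
C5: sp3
C6: sp2 ✓
C7: sp
C8: sp2 ✓
2 carbons are sp2.

2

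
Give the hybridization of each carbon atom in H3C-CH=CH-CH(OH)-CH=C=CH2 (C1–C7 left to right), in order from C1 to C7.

C1 sp3, C2 sp2, C3 sp2, C4 sp3, C5 sp2, C6 sp, C7 sp2

C1: 4 σ bonds; 4 regions of electron density → sp3.
C2 carries 3 σ bonds, plus one π bond, giving a steric number of 3, so it is sp2.
C3 is sp2: 3 σ bonds, plus one π bond, 3 electron-density regions.
C4 has 4 σ bonds: steric number 4 → sp3.
C5 has 3 σ bonds, plus one π bond: steric number 3 → sp2.
C6: 2 σ bonds, plus two π bonds; 2 regions of electron density → sp.
C7: 3 σ bonds, plus one π bond; 3 regions of electron density → sp2.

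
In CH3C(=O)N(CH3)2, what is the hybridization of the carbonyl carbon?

The carbonyl carbon: 3 σ bonds, plus one π bond; 3 regions of electron density → sp2.

sp^2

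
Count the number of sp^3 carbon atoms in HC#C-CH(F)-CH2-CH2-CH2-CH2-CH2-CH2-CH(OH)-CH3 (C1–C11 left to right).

C1: sp
C2: sp
C3: sp3 ✓
C4: sp3 ✓
C5: sp3 ✓
C6: sp3 ✓
C7: sp3 ✓
C8: sp3 ✓
C9: sp3 ✓
C10: sp3 ✓
C11: sp3 ✓
C3, C4, C5, C6, C7, C8, C9, C10, C11 → 9 sp3 carbons.

9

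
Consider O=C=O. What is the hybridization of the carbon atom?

sp

Two σ bonds, two π bonds → steric number 2 → sp.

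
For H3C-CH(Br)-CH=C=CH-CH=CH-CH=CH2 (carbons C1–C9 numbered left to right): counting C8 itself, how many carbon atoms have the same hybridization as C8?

6

C8 is sp2 (one π bond).
C1: sp3
C2: sp3
C3: sp2 ✓
C4: sp
C5: sp2 ✓
C6: sp2 ✓
C7: sp2 ✓
C8: sp2 ✓
C9: sp2 ✓
6 carbons are sp2.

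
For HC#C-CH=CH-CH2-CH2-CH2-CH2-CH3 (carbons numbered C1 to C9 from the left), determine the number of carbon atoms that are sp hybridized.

2

C1: sp ✓
C2: sp ✓
C3: sp2
C4: sp2
C5: sp3
C6: sp3
C7: sp3
C8: sp3
C9: sp3
C1, C2 → 2 sp carbons.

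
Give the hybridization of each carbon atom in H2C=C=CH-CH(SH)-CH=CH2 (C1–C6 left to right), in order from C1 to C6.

C1 has 3 σ bonds, plus one π bond: steric number 3 → sp2.
C2 has 2 σ bonds, plus two π bonds: steric number 2 → sp.
C3: 3 σ bonds, plus one π bond — 3 electron domains, sp2.
C4 has 4 σ bonds: steric number 4 → sp3.
C5 is sp2: 3 σ bonds, plus one π bond, 3 electron-density regions.
C6 is sp2: 3 σ bonds, plus one π bond, 3 electron-density regions.

C1 sp2, C2 sp, C3 sp2, C4 sp3, C5 sp2, C6 sp2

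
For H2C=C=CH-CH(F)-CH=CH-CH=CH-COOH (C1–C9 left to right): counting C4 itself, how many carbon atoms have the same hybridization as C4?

C4 is sp3 (only σ bonds).
C1: sp2
C2: sp
C3: sp2
C4: sp3 ✓
C5: sp2
C6: sp2
C7: sp2
C8: sp2
C9: sp2
1 carbon is sp3.

1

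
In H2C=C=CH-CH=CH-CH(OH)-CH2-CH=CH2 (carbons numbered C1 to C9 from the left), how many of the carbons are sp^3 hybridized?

C1: sp2
C2: sp
C3: sp2
C4: sp2
C5: sp2
C6: sp3 ✓
C7: sp3 ✓
C8: sp2
C9: sp2
C6, C7 → 2 sp3 carbons.

2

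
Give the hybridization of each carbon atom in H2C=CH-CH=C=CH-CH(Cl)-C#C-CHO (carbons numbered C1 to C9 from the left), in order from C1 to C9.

C1 sp2, C2 sp2, C3 sp2, C4 sp, C5 sp2, C6 sp3, C7 sp, C8 sp, C9 sp2

C1: 3 σ bonds, plus one π bond — 3 electron domains, sp2.
C2 carries 3 σ bonds, plus one π bond, giving a steric number of 3, so it is sp2.
C3 (3 σ bonds, plus one π bond) has steric number 3: sp2.
C4: 2 σ bonds, plus two π bonds — 2 electron domains, sp.
C5 carries 3 σ bonds, plus one π bond, giving a steric number of 3, so it is sp2.
C6 carries 4 σ bonds, giving a steric number of 4, so it is sp3.
C7 has 2 σ bonds, plus two π bonds: steric number 2 → sp.
C8 has 2 σ bonds, plus two π bonds: steric number 2 → sp.
C9 has 3 σ bonds, plus one π bond: steric number 3 → sp2.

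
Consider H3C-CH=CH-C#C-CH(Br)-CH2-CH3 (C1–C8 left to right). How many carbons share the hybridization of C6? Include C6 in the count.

4

C6 is sp3 (only σ bonds).
C1: sp3 ✓
C2: sp2
C3: sp2
C4: sp
C5: sp
C6: sp3 ✓
C7: sp3 ✓
C8: sp3 ✓
4 carbons are sp3.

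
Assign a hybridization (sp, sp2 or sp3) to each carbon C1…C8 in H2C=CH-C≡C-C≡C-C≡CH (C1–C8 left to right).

C1 is sp2: 3 σ bonds, plus one π bond, 3 electron-density regions.
C2 has 3 σ bonds, plus one π bond: steric number 3 → sp2.
C3: 2 σ bonds, plus two π bonds; 2 regions of electron density → sp.
C4 — 2 σ bonds, plus two π bonds. Steric number 2, so sp.
C5: 2 σ bonds, plus two π bonds; 2 regions of electron density → sp.
C6 (2 σ bonds, plus two π bonds) has steric number 2: sp.
C7 is sp: 2 σ bonds, plus two π bonds, 2 electron-density regions.
C8 — 2 σ bonds, plus two π bonds. Steric number 2, so sp.

C1 sp2, C2 sp2, C3 sp, C4 sp, C5 sp, C6 sp, C7 sp, C8 sp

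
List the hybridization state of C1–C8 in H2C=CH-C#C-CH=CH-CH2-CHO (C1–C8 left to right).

C1 is sp2: 3 σ bonds, plus one π bond, 3 electron-density regions.
C2 — 3 σ bonds, plus one π bond. Steric number 3, so sp2.
C3 — 2 σ bonds, plus two π bonds. Steric number 2, so sp.
C4 has 2 σ bonds, plus two π bonds: steric number 2 → sp.
C5: 3 σ bonds, plus one π bond — 3 electron domains, sp2.
C6 has 3 σ bonds, plus one π bond: steric number 3 → sp2.
C7 (4 σ bonds) has steric number 4: sp3.
C8 (3 σ bonds, plus one π bond) has steric number 3: sp2.

C1 sp2, C2 sp2, C3 sp, C4 sp, C5 sp2, C6 sp2, C7 sp3, C8 sp2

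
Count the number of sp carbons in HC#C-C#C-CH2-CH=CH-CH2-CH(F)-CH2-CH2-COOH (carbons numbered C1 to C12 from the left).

4

C1: sp ✓
C2: sp ✓
C3: sp ✓
C4: sp ✓
C5: sp3
C6: sp2
C7: sp2
C8: sp3
C9: sp3
C10: sp3
C11: sp3
C12: sp2
C1, C2, C3, C4 → 4 sp carbons.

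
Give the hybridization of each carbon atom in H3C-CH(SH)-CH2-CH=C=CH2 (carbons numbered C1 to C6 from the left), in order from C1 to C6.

C1 sp3, C2 sp3, C3 sp3, C4 sp2, C5 sp, C6 sp2

C1: 4 σ bonds; 4 regions of electron density → sp3.
C2 has 4 σ bonds: steric number 4 → sp3.
C3 is sp3: 4 σ bonds, 4 electron-density regions.
C4 is sp2: 3 σ bonds, plus one π bond, 3 electron-density regions.
C5: 2 σ bonds, plus two π bonds — 2 electron domains, sp.
C6 has 3 σ bonds, plus one π bond: steric number 3 → sp2.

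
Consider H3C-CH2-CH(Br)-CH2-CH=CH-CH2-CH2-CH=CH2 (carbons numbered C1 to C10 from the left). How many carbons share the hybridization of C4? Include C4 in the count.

C4 is sp3 (only σ bonds).
C1: sp3 ✓
C2: sp3 ✓
C3: sp3 ✓
C4: sp3 ✓
C5: sp2
C6: sp2
C7: sp3 ✓
C8: sp3 ✓
C9: sp2
C10: sp2
6 carbons are sp3.

6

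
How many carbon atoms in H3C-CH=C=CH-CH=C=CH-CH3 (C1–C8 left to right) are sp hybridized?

C1: sp3
C2: sp2
C3: sp ✓
C4: sp2
C5: sp2
C6: sp ✓
C7: sp2
C8: sp3
C3, C6 → 2 sp carbons.

2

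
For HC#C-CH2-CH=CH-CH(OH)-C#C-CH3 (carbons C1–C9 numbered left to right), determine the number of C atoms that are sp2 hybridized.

C1: sp
C2: sp
C3: sp3
C4: sp2 ✓
C5: sp2 ✓
C6: sp3
C7: sp
C8: sp
C9: sp3
C4, C5 → 2 sp2 carbons.

2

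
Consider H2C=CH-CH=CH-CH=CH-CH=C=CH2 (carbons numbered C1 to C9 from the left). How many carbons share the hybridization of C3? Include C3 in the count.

C3 is sp2 (one π bond).
C1: sp2 ✓
C2: sp2 ✓
C3: sp2 ✓
C4: sp2 ✓
C5: sp2 ✓
C6: sp2 ✓
C7: sp2 ✓
C8: sp
C9: sp2 ✓
8 carbons are sp2.

8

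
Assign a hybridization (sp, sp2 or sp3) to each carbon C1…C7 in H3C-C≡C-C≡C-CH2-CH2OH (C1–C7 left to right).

C1 sp3, C2 sp, C3 sp, C4 sp, C5 sp, C6 sp3, C7 sp3

C1 has 4 σ bonds: steric number 4 → sp3.
C2 — 2 σ bonds, plus two π bonds. Steric number 2, so sp.
C3 — 2 σ bonds, plus two π bonds. Steric number 2, so sp.
C4 — 2 σ bonds, plus two π bonds. Steric number 2, so sp.
C5 (2 σ bonds, plus two π bonds) has steric number 2: sp.
C6: 4 σ bonds — 4 electron domains, sp3.
C7 has 4 σ bonds: steric number 4 → sp3.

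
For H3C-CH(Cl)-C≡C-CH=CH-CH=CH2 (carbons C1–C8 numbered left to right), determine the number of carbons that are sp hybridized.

C1: sp3
C2: sp3
C3: sp ✓
C4: sp ✓
C5: sp2
C6: sp2
C7: sp2
C8: sp2
C3, C4 → 2 sp carbons.

2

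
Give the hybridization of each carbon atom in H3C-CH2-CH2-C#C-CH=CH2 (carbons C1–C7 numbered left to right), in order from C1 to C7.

C1 — 4 σ bonds. Steric number 4, so sp3.
C2 carries 4 σ bonds, giving a steric number of 4, so it is sp3.
C3 (4 σ bonds) has steric number 4: sp3.
C4 (2 σ bonds, plus two π bonds) has steric number 2: sp.
C5 carries 2 σ bonds, plus two π bonds, giving a steric number of 2, so it is sp.
C6 has 3 σ bonds, plus one π bond: steric number 3 → sp2.
C7: 3 σ bonds, plus one π bond; 3 regions of electron density → sp2.

C1 sp3, C2 sp3, C3 sp3, C4 sp, C5 sp, C6 sp2, C7 sp2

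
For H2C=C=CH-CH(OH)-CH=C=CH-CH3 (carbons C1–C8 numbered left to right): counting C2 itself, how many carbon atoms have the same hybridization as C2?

2

C2 is sp (two π bonds).
C1: sp2
C2: sp ✓
C3: sp2
C4: sp3
C5: sp2
C6: sp ✓
C7: sp2
C8: sp3
2 carbons are sp.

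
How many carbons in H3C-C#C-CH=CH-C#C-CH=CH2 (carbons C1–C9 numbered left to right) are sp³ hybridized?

C1: sp3 ✓
C2: sp
C3: sp
C4: sp2
C5: sp2
C6: sp
C7: sp
C8: sp2
C9: sp2
C1 → 1 sp3 carbon.

1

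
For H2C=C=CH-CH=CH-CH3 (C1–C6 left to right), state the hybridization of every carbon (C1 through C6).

C1 is sp2: 3 σ bonds, plus one π bond, 3 electron-density regions.
C2 is sp: 2 σ bonds, plus two π bonds, 2 electron-density regions.
C3 carries 3 σ bonds, plus one π bond, giving a steric number of 3, so it is sp2.
C4 carries 3 σ bonds, plus one π bond, giving a steric number of 3, so it is sp2.
C5 carries 3 σ bonds, plus one π bond, giving a steric number of 3, so it is sp2.
C6 (4 σ bonds) has steric number 4: sp3.

C1 sp2, C2 sp, C3 sp2, C4 sp2, C5 sp2, C6 sp3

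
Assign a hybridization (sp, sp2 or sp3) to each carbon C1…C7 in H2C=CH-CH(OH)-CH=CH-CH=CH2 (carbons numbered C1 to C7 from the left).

C1 (3 σ bonds, plus one π bond) has steric number 3: sp2.
C2 carries 3 σ bonds, plus one π bond, giving a steric number of 3, so it is sp2.
C3 is sp3: 4 σ bonds, 4 electron-density regions.
C4 — 3 σ bonds, plus one π bond. Steric number 3, so sp2.
C5 has 3 σ bonds, plus one π bond: steric number 3 → sp2.
C6 — 3 σ bonds, plus one π bond. Steric number 3, so sp2.
C7 (3 σ bonds, plus one π bond) has steric number 3: sp2.

C1 sp2, C2 sp2, C3 sp3, C4 sp2, C5 sp2, C6 sp2, C7 sp2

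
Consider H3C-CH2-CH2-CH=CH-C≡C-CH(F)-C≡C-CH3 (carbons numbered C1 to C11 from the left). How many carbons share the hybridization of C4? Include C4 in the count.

C4 is sp2 (one π bond).
C1: sp3
C2: sp3
C3: sp3
C4: sp2 ✓
C5: sp2 ✓
C6: sp
C7: sp
C8: sp3
C9: sp
C10: sp
C11: sp3
2 carbons are sp2.

2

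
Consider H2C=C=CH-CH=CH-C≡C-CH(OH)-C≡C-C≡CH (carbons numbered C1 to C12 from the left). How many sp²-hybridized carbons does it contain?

4

C1: sp2 ✓
C2: sp
C3: sp2 ✓
C4: sp2 ✓
C5: sp2 ✓
C6: sp
C7: sp
C8: sp3
C9: sp
C10: sp
C11: sp
C12: sp
C1, C3, C4, C5 → 4 sp2 carbons.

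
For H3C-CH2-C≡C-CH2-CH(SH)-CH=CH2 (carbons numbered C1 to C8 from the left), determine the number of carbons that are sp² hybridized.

C1: sp3
C2: sp3
C3: sp
C4: sp
C5: sp3
C6: sp3
C7: sp2 ✓
C8: sp2 ✓
C7, C8 → 2 sp2 carbons.

2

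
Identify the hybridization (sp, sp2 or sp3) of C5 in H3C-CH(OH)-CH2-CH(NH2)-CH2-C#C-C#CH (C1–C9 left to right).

C5 carries 4 σ bonds, giving a steric number of 4, so it is sp3.

sp3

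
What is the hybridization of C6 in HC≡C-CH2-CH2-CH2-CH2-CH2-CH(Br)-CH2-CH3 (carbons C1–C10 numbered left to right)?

C6: 4 σ bonds; 4 regions of electron density → sp3.

sp3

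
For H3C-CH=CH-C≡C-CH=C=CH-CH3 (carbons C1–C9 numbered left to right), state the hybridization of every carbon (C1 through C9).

C1 is sp3: 4 σ bonds, 4 electron-density regions.
C2: 3 σ bonds, plus one π bond — 3 electron domains, sp2.
C3 is sp2: 3 σ bonds, plus one π bond, 3 electron-density regions.
C4 carries 2 σ bonds, plus two π bonds, giving a steric number of 2, so it is sp.
C5 carries 2 σ bonds, plus two π bonds, giving a steric number of 2, so it is sp.
C6 — 3 σ bonds, plus one π bond. Steric number 3, so sp2.
C7: 2 σ bonds, plus two π bonds — 2 electron domains, sp.
C8: 3 σ bonds, plus one π bond; 3 regions of electron density → sp2.
C9 has 4 σ bonds: steric number 4 → sp3.

C1 sp3, C2 sp2, C3 sp2, C4 sp, C5 sp, C6 sp2, C7 sp, C8 sp2, C9 sp3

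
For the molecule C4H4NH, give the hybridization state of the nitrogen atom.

sp2

N has three σ bonds; its lone pair occupies the p orbital and is part of the aromatic π system, so N is sp2 (not the sp3 a naive steric count of 4 would give).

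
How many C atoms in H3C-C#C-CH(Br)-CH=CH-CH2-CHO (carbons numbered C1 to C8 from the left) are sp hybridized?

2

C1: sp3
C2: sp ✓
C3: sp ✓
C4: sp3
C5: sp2
C6: sp2
C7: sp3
C8: sp2
C2, C3 → 2 sp carbons.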